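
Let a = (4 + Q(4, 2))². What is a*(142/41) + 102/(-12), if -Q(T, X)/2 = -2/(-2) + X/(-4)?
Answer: 1859/82 ≈ 22.671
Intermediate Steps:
Q(T, X) = -2 + X/2 (Q(T, X) = -2*(-2/(-2) + X/(-4)) = -2*(-2*(-½) + X*(-¼)) = -2*(1 - X/4) = -2 + X/2)
a = 9 (a = (4 + (-2 + (½)*2))² = (4 + (-2 + 1))² = (4 - 1)² = 3² = 9)
a*(142/41) + 102/(-12) = 9*(142/41) + 102/(-12) = 9*(142*(1/41)) + 102*(-1/12) = 9*(142/41) - 17/2 = 1278/41 - 17/2 = 1859/82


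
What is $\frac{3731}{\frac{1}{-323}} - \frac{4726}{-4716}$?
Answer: $- \frac{2841654091}{2358} \approx -1.2051 \cdot 10^{6}$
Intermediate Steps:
$\frac{3731}{\frac{1}{-323}} - \frac{4726}{-4716} = \frac{3731}{- \frac{1}{323}} - - \frac{2363}{2358} = 3731 \left(-323\right) + \frac{2363}{2358} = -1205113 + \frac{2363}{2358} = - \frac{2841654091}{2358}$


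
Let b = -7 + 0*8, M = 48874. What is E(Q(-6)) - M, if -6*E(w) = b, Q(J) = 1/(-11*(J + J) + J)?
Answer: -293237/6 ≈ -48873.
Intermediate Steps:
Q(J) = -1/(21*J) (Q(J) = 1/(-22*J + J) = 1/(-21*J) = -1/(21*J))
b = -7 (b = -7 + 0 = -7)
E(w) = 7/6 (E(w) = -⅙*(-7) = 7/6)
E(Q(-6)) - M = 7/6 - 1*48874 = 7/6 - 48874 = -293237/6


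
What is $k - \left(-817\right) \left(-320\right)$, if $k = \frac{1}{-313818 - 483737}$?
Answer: $- \frac{208512779201}{797555} \approx -2.6144 \cdot 10^{5}$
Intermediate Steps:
$k = - \frac{1}{797555}$ ($k = \frac{1}{-797555} = - \frac{1}{797555} \approx -1.2538 \cdot 10^{-6}$)
$k - \left(-817\right) \left(-320\right) = - \frac{1}{797555} - \left(-817\right) \left(-320\right) = - \frac{1}{797555} - 261440 = - \frac{208512779201}{797555}$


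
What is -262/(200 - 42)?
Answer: -131/79 ≈ -1.6582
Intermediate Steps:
-262/(200 - 42) = -262/158 = (1/158)*(-262) = -131/79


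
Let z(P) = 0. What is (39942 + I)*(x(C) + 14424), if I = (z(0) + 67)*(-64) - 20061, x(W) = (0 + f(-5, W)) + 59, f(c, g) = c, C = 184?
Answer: 225755454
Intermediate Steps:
x(W) = 54 (x(W) = (0 - 5) + 59 = -5 + 59 = 54)
I = -24349 (I = (0 + 67)*(-64) - 20061 = 67*(-64) - 20061 = -4288 - 20061 = -24349)
(39942 + I)*(x(C) + 14424) = (39942 - 24349)*(54 + 14424) = 15593*14478 = 225755454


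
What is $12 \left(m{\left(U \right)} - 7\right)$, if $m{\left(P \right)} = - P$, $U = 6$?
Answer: $-156$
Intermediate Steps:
$12 \left(m{\left(U \right)} - 7\right) = 12 \left(\left(-1\right) 6 - 7\right) = 12 \left(-6 - 7\right) = 12 \left(-13\right) = -156$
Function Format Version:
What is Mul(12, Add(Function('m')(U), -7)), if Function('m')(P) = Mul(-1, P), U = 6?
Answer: -156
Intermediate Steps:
Mul(12, Add(Function('m')(U), -7)) = Mul(12, Add(Mul(-1, 6), -7)) = Mul(12, Add(-6, -7)) = Mul(12, -13) = -156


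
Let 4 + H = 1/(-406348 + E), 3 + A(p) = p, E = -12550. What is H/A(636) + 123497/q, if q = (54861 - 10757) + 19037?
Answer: 10880322164695/5580873748398 ≈ 1.9496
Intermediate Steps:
A(p) = -3 + p
q = 63141 (q = 44104 + 19037 = 63141)
H = -1675593/418898 (H = -4 + 1/(-406348 - 12550) = -4 + 1/(-418898) = -4 - 1/418898 = -1675593/418898 ≈ -4.0000)
H/A(636) + 123497/q = -1675593/(418898*(-3 + 636)) + 123497/63141 = -1675593/418898/633 + 123497*(1/63141) = -1675593/418898*1/633 + 123497/63141 = -558531/88387478 + 123497/63141 = 10880322164695/5580873748398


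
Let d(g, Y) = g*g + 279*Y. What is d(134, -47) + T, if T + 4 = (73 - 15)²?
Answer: 8203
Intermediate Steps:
d(g, Y) = g² + 279*Y
T = 3360 (T = -4 + (73 - 15)² = -4 + 58² = -4 + 3364 = 3360)
d(134, -47) + T = (134² + 279*(-47)) + 3360 = (17956 - 13113) + 3360 = 4843 + 3360 = 8203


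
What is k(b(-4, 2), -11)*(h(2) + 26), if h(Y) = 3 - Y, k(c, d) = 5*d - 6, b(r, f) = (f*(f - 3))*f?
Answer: -1647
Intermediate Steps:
b(r, f) = f²*(-3 + f) (b(r, f) = (f*(-3 + f))*f = f²*(-3 + f))
k(c, d) = -6 + 5*d
k(b(-4, 2), -11)*(h(2) + 26) = (-6 + 5*(-11))*((3 - 1*2) + 26) = (-6 - 55)*((3 - 2) + 26) = -61*(1 + 26) = -61*27 = -1647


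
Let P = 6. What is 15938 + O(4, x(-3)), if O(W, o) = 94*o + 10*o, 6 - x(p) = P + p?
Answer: 16250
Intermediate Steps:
x(p) = -p (x(p) = 6 - (6 + p) = 6 + (-6 - p) = -p)
O(W, o) = 104*o
15938 + O(4, x(-3)) = 15938 + 104*(-1*(-3)) = 15938 + 104*3 = 15938 + 312 = 16250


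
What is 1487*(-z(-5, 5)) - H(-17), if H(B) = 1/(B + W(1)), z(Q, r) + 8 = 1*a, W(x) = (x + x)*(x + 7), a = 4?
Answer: 5949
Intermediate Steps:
W(x) = 2*x*(7 + x) (W(x) = (2*x)*(7 + x) = 2*x*(7 + x))
z(Q, r) = -4 (z(Q, r) = -8 + 1*4 = -8 + 4 = -4)
H(B) = 1/(16 + B) (H(B) = 1/(B + 2*1*(7 + 1)) = 1/(B + 2*1*8) = 1/(B + 16) = 1/(16 + B))
1487*(-z(-5, 5)) - H(-17) = 1487*(-1*(-4)) - 1/(16 - 17) = 1487*4 - 1/(-1) = 5948 - 1*(-1) = 5948 + 1 = 5949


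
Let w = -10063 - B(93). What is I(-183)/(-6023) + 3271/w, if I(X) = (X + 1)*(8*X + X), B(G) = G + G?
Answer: -3091879979/61729727 ≈ -50.087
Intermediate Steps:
B(G) = 2*G
I(X) = 9*X*(1 + X) (I(X) = (1 + X)*(9*X) = 9*X*(1 + X))
w = -10249 (w = -10063 - 2*93 = -10063 - 1*186 = -10063 - 186 = -10249)
I(-183)/(-6023) + 3271/w = (9*(-183)*(1 - 183))/(-6023) + 3271/(-10249) = (9*(-183)*(-182))*(-1/6023) + 3271*(-1/10249) = 299754*(-1/6023) - 3271/10249 = -299754/6023 - 3271/10249 = -3091879979/61729727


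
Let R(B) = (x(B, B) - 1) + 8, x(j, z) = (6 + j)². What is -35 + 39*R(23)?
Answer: 33037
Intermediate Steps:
R(B) = 7 + (6 + B)² (R(B) = ((6 + B)² - 1) + 8 = (-1 + (6 + B)²) + 8 = 7 + (6 + B)²)
-35 + 39*R(23) = -35 + 39*(7 + (6 + 23)²) = -35 + 39*(7 + 29²) = -35 + 39*(7 + 841) = -35 + 39*848 = -35 + 33072 = 33037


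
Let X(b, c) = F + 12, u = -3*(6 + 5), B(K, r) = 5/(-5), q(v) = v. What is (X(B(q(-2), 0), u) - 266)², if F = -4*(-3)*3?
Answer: 47524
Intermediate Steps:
F = 36 (F = 12*3 = 36)
B(K, r) = -1 (B(K, r) = 5*(-⅕) = -1)
u = -33 (u = -3*11 = -33)
X(b, c) = 48 (X(b, c) = 36 + 12 = 48)
(X(B(q(-2), 0), u) - 266)² = (48 - 266)² = (-218)² = 47524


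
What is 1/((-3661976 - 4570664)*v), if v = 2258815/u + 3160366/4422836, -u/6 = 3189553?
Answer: -961832034021/4723529668022501440 ≈ -2.0363e-7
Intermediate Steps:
u = -19137318 (u = -6*3189553 = -19137318)
v = 573756373171/961832034021 (v = 2258815/(-19137318) + 3160366/4422836 = 2258815*(-1/19137318) + 3160366*(1/4422836) = -2258815/19137318 + 143653/201038 = 573756373171/961832034021 ≈ 0.59652)
1/((-3661976 - 4570664)*v) = 1/((-3661976 - 4570664)*(573756373171/961832034021)) = (961832034021/573756373171)/(-8232640) = -1/8232640*961832034021/573756373171 = -961832034021/4723529668022501440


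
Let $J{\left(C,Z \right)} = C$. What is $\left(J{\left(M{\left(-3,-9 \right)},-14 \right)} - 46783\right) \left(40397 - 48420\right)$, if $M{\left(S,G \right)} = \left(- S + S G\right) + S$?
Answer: $375123388$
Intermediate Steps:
$M{\left(S,G \right)} = G S$ ($M{\left(S,G \right)} = \left(- S + G S\right) + S = G S$)
$\left(J{\left(M{\left(-3,-9 \right)},-14 \right)} - 46783\right) \left(40397 - 48420\right) = \left(\left(-9\right) \left(-3\right) - 46783\right) \left(40397 - 48420\right) = \left(27 - 46783\right) \left(-8023\right) = \left(-46756\right) \left(-8023\right) = 375123388$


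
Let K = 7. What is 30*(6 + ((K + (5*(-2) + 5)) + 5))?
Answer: 390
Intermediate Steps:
30*(6 + ((K + (5*(-2) + 5)) + 5)) = 30*(6 + ((7 + (5*(-2) + 5)) + 5)) = 30*(6 + ((7 + (-10 + 5)) + 5)) = 30*(6 + ((7 - 5) + 5)) = 30*(6 + (2 + 5)) = 30*(6 + 7) = 30*13 = 390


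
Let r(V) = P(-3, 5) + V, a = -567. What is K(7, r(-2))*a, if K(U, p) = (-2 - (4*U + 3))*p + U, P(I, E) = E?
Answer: 52164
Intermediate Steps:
r(V) = 5 + V
K(U, p) = U + p*(-5 - 4*U) (K(U, p) = (-2 - (3 + 4*U))*p + U = (-2 + (-3 - 4*U))*p + U = (-5 - 4*U)*p + U = p*(-5 - 4*U) + U = U + p*(-5 - 4*U))
K(7, r(-2))*a = (7 - 5*(5 - 2) - 4*7*(5 - 2))*(-567) = (7 - 5*3 - 4*7*3)*(-567) = (7 - 15 - 84)*(-567) = -92*(-567) = 52164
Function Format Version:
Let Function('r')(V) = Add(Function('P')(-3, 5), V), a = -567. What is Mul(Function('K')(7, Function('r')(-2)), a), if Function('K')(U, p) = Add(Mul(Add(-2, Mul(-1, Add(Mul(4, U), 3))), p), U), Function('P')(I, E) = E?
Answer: 52164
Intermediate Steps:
Function('r')(V) = Add(5, V)
Function('K')(U, p) = Add(U, Mul(p, Add(-5, Mul(-4, U)))) (Function('K')(U, p) = Add(Mul(Add(-2, Mul(-1, Add(3, Mul(4, U)))), p), U) = Add(Mul(Add(-2, Add(-3, Mul(-4, U))), p), U) = Add(Mul(Add(-5, Mul(-4, U)), p), U) = Add(Mul(p, Add(-5, Mul(-4, U))), U) = Add(U, Mul(p, Add(-5, Mul(-4, U)))))
Mul(Function('K')(7, Function('r')(-2)), a) = Mul(Add(7, Mul(-5, Add(5, -2)), Mul(-4, 7, Add(5, -2))), -567) = Mul(Add(7, Mul(-5, 3), Mul(-4, 7, 3)), -567) = Mul(Add(7, -15, -84), -567) = Mul(-92, -567) = 52164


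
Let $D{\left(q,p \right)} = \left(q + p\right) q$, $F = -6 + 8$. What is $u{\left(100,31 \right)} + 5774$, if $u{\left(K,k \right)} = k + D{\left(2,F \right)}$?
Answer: $5813$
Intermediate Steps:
$F = 2$
$D{\left(q,p \right)} = q \left(p + q\right)$ ($D{\left(q,p \right)} = \left(p + q\right) q = q \left(p + q\right)$)
$u{\left(K,k \right)} = 8 + k$ ($u{\left(K,k \right)} = k + 2 \left(2 + 2\right) = k + 2 \cdot 4 = k + 8 = 8 + k$)
$u{\left(100,31 \right)} + 5774 = \left(8 + 31\right) + 5774 = 39 + 5774 = 5813$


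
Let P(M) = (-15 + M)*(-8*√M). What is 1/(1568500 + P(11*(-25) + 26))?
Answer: 392125/615325731364 - 132*I*√249/153831432841 ≈ 6.3726e-7 - 1.354e-8*I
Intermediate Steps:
P(M) = -8*√M*(-15 + M)
1/(1568500 + P(11*(-25) + 26)) = 1/(1568500 + 8*√(11*(-25) + 26)*(15 - (11*(-25) + 26))) = 1/(1568500 + 8*√(-275 + 26)*(15 - (-275 + 26))) = 1/(1568500 + 8*√(-249)*(15 - 1*(-249))) = 1/(1568500 + 8*(I*√249)*(15 + 249)) = 1/(1568500 + 8*(I*√249)*264) = 1/(1568500 + 2112*I*√249)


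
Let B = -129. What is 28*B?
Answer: -3612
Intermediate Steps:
28*B = 28*(-129) = -3612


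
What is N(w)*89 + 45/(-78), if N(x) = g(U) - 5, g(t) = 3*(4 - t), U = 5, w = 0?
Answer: -18527/26 ≈ -712.58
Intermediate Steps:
g(t) = 12 - 3*t
N(x) = -8 (N(x) = (12 - 3*5) - 5 = (12 - 15) - 5 = -3 - 5 = -8)
N(w)*89 + 45/(-78) = -8*89 + 45/(-78) = -712 + 45*(-1/78) = -712 - 15/26 = -18527/26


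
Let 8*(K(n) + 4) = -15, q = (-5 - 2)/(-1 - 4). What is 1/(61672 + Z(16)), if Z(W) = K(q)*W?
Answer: 1/61578 ≈ 1.6240e-5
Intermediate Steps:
q = 7/5 (q = -7/(-5) = -7*(-⅕) = 7/5 ≈ 1.4000)
K(n) = -47/8 (K(n) = -4 + (⅛)*(-15) = -4 - 15/8 = -47/8)
Z(W) = -47*W/8
1/(61672 + Z(16)) = 1/(61672 - 47/8*16) = 1/(61672 - 94) = 1/61578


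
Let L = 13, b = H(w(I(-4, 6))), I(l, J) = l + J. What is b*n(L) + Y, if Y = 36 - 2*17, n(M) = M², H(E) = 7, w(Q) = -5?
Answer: 1185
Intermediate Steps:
I(l, J) = J + l
b = 7
Y = 2 (Y = 36 - 34 = 2)
b*n(L) + Y = 7*13² + 2 = 7*169 + 2 = 1183 + 2 = 1185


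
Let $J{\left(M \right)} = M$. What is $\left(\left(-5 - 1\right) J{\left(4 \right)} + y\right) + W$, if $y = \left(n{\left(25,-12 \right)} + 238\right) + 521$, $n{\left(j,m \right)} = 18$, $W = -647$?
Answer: $106$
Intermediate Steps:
$y = 777$ ($y = \left(18 + 238\right) + 521 = 256 + 521 = 777$)
$\left(\left(-5 - 1\right) J{\left(4 \right)} + y\right) + W = \left(\left(-5 - 1\right) 4 + 777\right) - 647 = \left(\left(-6\right) 4 + 777\right) - 647 = \left(-24 + 777\right) - 647 = 753 - 647 = 106$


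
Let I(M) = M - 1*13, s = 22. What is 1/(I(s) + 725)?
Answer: 1/734 ≈ 0.0013624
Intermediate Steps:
I(M) = -13 + M (I(M) = M - 13 = -13 + M)
1/(I(s) + 725) = 1/((-13 + 22) + 725) = 1/(9 + 725) = 1/734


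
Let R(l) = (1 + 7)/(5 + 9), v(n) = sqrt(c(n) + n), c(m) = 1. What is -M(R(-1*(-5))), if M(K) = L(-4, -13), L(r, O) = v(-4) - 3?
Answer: 3 - I*sqrt(3) ≈ 3.0 - 1.732*I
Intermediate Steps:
v(n) = sqrt(1 + n)
R(l) = 4/7 (R(l) = 8/14 = 8*(1/14) = 4/7)
L(r, O) = -3 + I*sqrt(3) (L(r, O) = sqrt(1 - 4) - 3 = sqrt(-3) - 3 = I*sqrt(3) - 3 = -3 + I*sqrt(3))
M(K) = -3 + I*sqrt(3)
-M(R(-1*(-5))) = -(-3 + I*sqrt(3)) = 3 - I*sqrt(3)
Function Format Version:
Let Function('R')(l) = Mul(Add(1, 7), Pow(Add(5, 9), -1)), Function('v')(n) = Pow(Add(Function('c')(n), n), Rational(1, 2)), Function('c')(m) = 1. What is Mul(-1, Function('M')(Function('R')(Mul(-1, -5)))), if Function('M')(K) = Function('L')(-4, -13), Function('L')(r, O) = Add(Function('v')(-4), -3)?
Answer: Add(3, Mul(-1, I, Pow(3, Rational(1, 2)))) ≈ Add(3.0000, Mul(-1.7320, I))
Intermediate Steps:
Function('v')(n) = Pow(Add(1, n), Rational(1, 2))
Function('R')(l) = Rational(4, 7) (Function('R')(l) = Mul(8, Pow(14, -1)) = Mul(8, Rational(1, 14)) = Rational(4, 7))
Function('L')(r, O) = Add(-3, Mul(I, Pow(3, Rational(1, 2)))) (Function('L')(r, O) = Add(Pow(Add(1, -4), Rational(1, 2)), -3) = Add(Pow(-3, Rational(1, 2)), -3) = Add(Mul(I, Pow(3, Rational(1, 2))), -3) = Add(-3, Mul(I, Pow(3, Rational(1, 2)))))
Function('M')(K) = Add(-3, Mul(I, Pow(3, Rational(1, 2))))
Mul(-1, Function('M')(Function('R')(Mul(-1, -5)))) = Mul(-1, Add(-3, Mul(I, Pow(3, Rational(1, 2))))) = Add(3, Mul(-1, I, Pow(3, Rational(1, 2))))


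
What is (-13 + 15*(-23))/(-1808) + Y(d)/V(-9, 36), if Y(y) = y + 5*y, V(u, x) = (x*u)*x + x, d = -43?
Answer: 192887/875976 ≈ 0.22020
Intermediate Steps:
V(u, x) = x + u*x² (V(u, x) = (u*x)*x + x = u*x² + x = x + u*x²)
Y(y) = 6*y
(-13 + 15*(-23))/(-1808) + Y(d)/V(-9, 36) = (-13 + 15*(-23))/(-1808) + (6*(-43))/((36*(1 - 9*36))) = (-13 - 345)*(-1/1808) - 258*1/(36*(1 - 324)) = -358*(-1/1808) - 258/(36*(-323)) = 179/904 - 258/(-11628) = 179/904 - 258*(-1/11628) = 179/904 + 43/1938 = 192887/875976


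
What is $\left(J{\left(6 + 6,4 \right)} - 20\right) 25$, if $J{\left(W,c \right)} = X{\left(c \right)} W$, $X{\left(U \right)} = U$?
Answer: $700$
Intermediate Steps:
$J{\left(W,c \right)} = W c$ ($J{\left(W,c \right)} = c W = W c$)
$\left(J{\left(6 + 6,4 \right)} - 20\right) 25 = \left(\left(6 + 6\right) 4 - 20\right) 25 = \left(12 \cdot 4 - 20\right) 25 = \left(48 - 20\right) 25 = 28 \cdot 25 = 700$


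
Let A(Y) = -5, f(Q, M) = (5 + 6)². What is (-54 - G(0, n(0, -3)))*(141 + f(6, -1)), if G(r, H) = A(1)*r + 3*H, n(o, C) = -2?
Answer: -12576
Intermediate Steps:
f(Q, M) = 121 (f(Q, M) = 11² = 121)
G(r, H) = -5*r + 3*H
(-54 - G(0, n(0, -3)))*(141 + f(6, -1)) = (-54 - (-5*0 + 3*(-2)))*(141 + 121) = (-54 - (0 - 6))*262 = (-54 - 1*(-6))*262 = (-54 + 6)*262 = -48*262 = -12576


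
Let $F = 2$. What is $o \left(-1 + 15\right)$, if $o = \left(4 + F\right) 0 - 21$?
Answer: $-294$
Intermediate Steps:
$o = -21$ ($o = \left(4 + 2\right) 0 - 21 = 6 \cdot 0 - 21 = 0 - 21 = -21$)
$o \left(-1 + 15\right) = - 21 \left(-1 + 15\right) = \left(-21\right) 14 = -294$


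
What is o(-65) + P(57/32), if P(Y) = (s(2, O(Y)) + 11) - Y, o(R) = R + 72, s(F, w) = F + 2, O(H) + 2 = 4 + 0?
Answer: 647/32 ≈ 20.219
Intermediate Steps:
O(H) = 2 (O(H) = -2 + (4 + 0) = -2 + 4 = 2)
s(F, w) = 2 + F
o(R) = 72 + R
P(Y) = 15 - Y (P(Y) = ((2 + 2) + 11) - Y = (4 + 11) - Y = 15 - Y)
o(-65) + P(57/32) = (72 - 65) + (15 - 57/32) = 7 + (15 - 57/32) = 7 + 423/32 = 647/32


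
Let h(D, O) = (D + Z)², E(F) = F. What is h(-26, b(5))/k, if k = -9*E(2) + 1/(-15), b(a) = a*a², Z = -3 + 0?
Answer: -12615/271 ≈ -46.550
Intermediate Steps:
Z = -3
b(a) = a³
h(D, O) = (-3 + D)² (h(D, O) = (D - 3)² = (-3 + D)²)
k = -271/15 (k = -9*2 + 1/(-15) = -18 - 1/15 = -271/15 ≈ -18.067)
h(-26, b(5))/k = (-3 - 26)²/(-271/15) = (-29)²*(-15/271) = 841*(-15/271) = -12615/271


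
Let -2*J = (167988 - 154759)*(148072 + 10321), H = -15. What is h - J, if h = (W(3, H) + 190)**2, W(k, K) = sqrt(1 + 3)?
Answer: 2095454725/2 ≈ 1.0477e+9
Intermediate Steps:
W(k, K) = 2 (W(k, K) = sqrt(4) = 2)
J = -2095380997/2 (J = -(167988 - 154759)*(148072 + 10321)/2 = -13229*158393/2 = -1/2*2095380997 = -2095380997/2 ≈ -1.0477e+9)
h = 36864 (h = (2 + 190)**2 = 192**2 = 36864)
h - J = 36864 - 1*(-2095380997/2) = 36864 + 2095380997/2 = 2095454725/2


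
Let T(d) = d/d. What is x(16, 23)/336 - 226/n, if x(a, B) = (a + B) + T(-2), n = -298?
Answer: 5491/6258 ≈ 0.87744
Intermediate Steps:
T(d) = 1
x(a, B) = 1 + B + a (x(a, B) = (a + B) + 1 = (B + a) + 1 = 1 + B + a)
x(16, 23)/336 - 226/n = (1 + 23 + 16)/336 - 226/(-298) = 40*(1/336) - 226*(-1/298) = 5/42 + 113/149 = 5491/6258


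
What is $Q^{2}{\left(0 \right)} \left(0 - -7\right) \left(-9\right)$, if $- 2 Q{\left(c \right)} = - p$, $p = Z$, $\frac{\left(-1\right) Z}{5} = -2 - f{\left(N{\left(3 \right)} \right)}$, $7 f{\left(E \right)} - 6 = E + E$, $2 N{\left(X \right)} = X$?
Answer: $- \frac{119025}{28} \approx -4250.9$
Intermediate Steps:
$N{\left(X \right)} = \frac{X}{2}$
$f{\left(E \right)} = \frac{6}{7} + \frac{2 E}{7}$ ($f{\left(E \right)} = \frac{6}{7} + \frac{E + E}{7} = \frac{6}{7} + \frac{2 E}{7}$)
$Z = \frac{115}{7}$ ($Z = - 5 \left(-2 - \left(\frac{6}{7} + \frac{2 \cdot \frac{1}{2} \cdot 3}{7}\right)\right) = - 5 \left(-2 - \left(\frac{6}{7} + \frac{2}{7} \cdot \frac{3}{2}\right)\right) = - 5 \left(-2 - \left(\frac{6}{7} + \frac{3}{7}\right)\right) = - 5 \left(-2 - \frac{9}{7}\right) = \left(-5\right) \left(- \frac{23}{7}\right) = \frac{115}{7} \approx 16.429$)
$p = \frac{115}{7} \approx 16.429$
$Q{\left(c \right)} = \frac{115}{14}$ ($Q{\left(c \right)} = - \frac{\left(-1\right) \frac{115}{7}}{2} = \left(- \frac{1}{2}\right) \left(- \frac{115}{7}\right) = \frac{115}{14}$)
$Q^{2}{\left(0 \right)} \left(0 - -7\right) \left(-9\right) = \left(\frac{115}{14}\right)^{2} \left(0 - -7\right) \left(-9\right) = \frac{13225 \left(0 + 7\right) \left(-9\right)}{196} = \frac{13225 \cdot 7 \left(-9\right)}{196} = \frac{13225}{196} \left(-63\right) = - \frac{119025}{28}$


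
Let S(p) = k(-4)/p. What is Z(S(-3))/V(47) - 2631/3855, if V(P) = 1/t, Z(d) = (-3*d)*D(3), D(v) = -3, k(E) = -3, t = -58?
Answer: -671647/1285 ≈ -522.68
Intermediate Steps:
S(p) = -3/p
Z(d) = 9*d (Z(d) = -3*d*(-3) = 9*d)
V(P) = -1/58 (V(P) = 1/(-58) = -1/58)
Z(S(-3))/V(47) - 2631/3855 = (9*(-3/(-3)))/(-1/58) - 2631/3855 = (9*(-3*(-⅓)))*(-58) - 2631*1/3855 = (9*1)*(-58) - 877/1285 = 9*(-58) - 877/1285 = -522 - 877/1285 = -671647/1285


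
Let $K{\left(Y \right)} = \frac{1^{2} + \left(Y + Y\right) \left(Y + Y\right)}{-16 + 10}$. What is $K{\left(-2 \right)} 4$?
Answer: $- \frac{34}{3} \approx -11.333$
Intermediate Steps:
$K{\left(Y \right)} = - \frac{1}{6} - \frac{2 Y^{2}}{3}$ ($K{\left(Y \right)} = \frac{1 + 2 Y 2 Y}{-6} = \left(1 + 4 Y^{2}\right) \left(- \frac{1}{6}\right) = - \frac{1}{6} - \frac{2 Y^{2}}{3}$)
$K{\left(-2 \right)} 4 = \left(- \frac{1}{6} - \frac{2 \left(-2\right)^{2}}{3}\right) 4 = \left(- \frac{1}{6} - \frac{8}{3}\right) 4 = \left(- \frac{17}{6}\right) 4 = - \frac{34}{3}$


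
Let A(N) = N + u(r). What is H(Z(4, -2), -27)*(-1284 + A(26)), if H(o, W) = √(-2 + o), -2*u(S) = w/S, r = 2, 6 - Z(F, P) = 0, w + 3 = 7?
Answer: -2518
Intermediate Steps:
w = 4 (w = -3 + 7 = 4)
Z(F, P) = 6 (Z(F, P) = 6 - 1*0 = 6 + 0 = 6)
u(S) = -2/S
A(N) = -1 + N (A(N) = N - 2/2 = N - 2*½ = N - 1 = -1 + N)
H(Z(4, -2), -27)*(-1284 + A(26)) = √(-2 + 6)*(-1284 + (-1 + 26)) = √4*(-1284 + 25) = 2*(-1259) = -2518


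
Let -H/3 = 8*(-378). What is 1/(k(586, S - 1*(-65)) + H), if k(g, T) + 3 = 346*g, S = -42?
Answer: 1/211825 ≈ 4.7209e-6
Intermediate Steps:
k(g, T) = -3 + 346*g
H = 9072 (H = -24*(-378) = -3*(-3024) = 9072)
1/(k(586, S - 1*(-65)) + H) = 1/((-3 + 346*586) + 9072) = 1/((-3 + 202756) + 9072) = 1/(202753 + 9072) = 1/211825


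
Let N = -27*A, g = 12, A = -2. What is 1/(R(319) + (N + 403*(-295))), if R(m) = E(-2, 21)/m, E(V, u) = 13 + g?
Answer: -319/37907064 ≈ -8.4153e-6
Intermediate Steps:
E(V, u) = 25 (E(V, u) = 13 + 12 = 25)
N = 54 (N = -27*(-2) = 54)
R(m) = 25/m
1/(R(319) + (N + 403*(-295))) = 1/(25/319 + (54 + 403*(-295))) = 1/(25*(1/319) + (54 - 118885)) = 1/(25/319 - 118831) = 1/(-37907064/319) = -319/37907064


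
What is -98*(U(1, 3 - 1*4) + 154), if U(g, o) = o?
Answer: -14994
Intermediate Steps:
-98*(U(1, 3 - 1*4) + 154) = -98*((3 - 1*4) + 154) = -98*((3 - 4) + 154) = -98*(-1 + 154) = -98*153 = -14994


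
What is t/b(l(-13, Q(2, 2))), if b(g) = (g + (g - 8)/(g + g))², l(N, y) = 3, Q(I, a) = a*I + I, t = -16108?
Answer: -579888/169 ≈ -3431.3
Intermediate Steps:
Q(I, a) = I + I*a (Q(I, a) = I*a + I = I + I*a)
b(g) = (g + (-8 + g)/(2*g))² (b(g) = (g + (-8 + g)/((2*g)))² = (g + (-8 + g)*(1/(2*g)))² = (g + (-8 + g)/(2*g))²)
t/b(l(-13, Q(2, 2))) = -16108*36/(-8 + 3 + 2*3²)² = -16108*36/(-8 + 3 + 2*9)² = -16108*36/(-8 + 3 + 18)² = -16108/((¼)*(⅑)*13²) = -16108/((¼)*(⅑)*169) = -16108/169/36 = -16108*36/169 = -579888/169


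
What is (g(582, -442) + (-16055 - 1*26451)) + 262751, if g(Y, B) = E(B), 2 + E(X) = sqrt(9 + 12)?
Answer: 220243 + sqrt(21) ≈ 2.2025e+5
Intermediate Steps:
E(X) = -2 + sqrt(21) (E(X) = -2 + sqrt(9 + 12) = -2 + sqrt(21))
g(Y, B) = -2 + sqrt(21)
(g(582, -442) + (-16055 - 1*26451)) + 262751 = ((-2 + sqrt(21)) + (-16055 - 1*26451)) + 262751 = ((-2 + sqrt(21)) + (-16055 - 26451)) + 262751 = ((-2 + sqrt(21)) - 42506) + 262751 = (-42508 + sqrt(21)) + 262751 = 220243 + sqrt(21)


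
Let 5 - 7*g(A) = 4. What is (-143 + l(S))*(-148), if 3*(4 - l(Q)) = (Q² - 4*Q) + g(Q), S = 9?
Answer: 478780/21 ≈ 22799.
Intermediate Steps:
g(A) = ⅐ (g(A) = 5/7 - ⅐*4 = 5/7 - 4/7 = ⅐)
l(Q) = 83/21 - Q²/3 + 4*Q/3 (l(Q) = 4 - ((Q² - 4*Q) + ⅐)/3 = 4 - (⅐ + Q² - 4*Q)/3 = 4 + (-1/21 - Q²/3 + 4*Q/3) = 83/21 - Q²/3 + 4*Q/3)
(-143 + l(S))*(-148) = (-143 + (83/21 - ⅓*9² + (4/3)*9))*(-148) = (-143 + (83/21 - ⅓*81 + 12))*(-148) = (-143 + (83/21 - 27 + 12))*(-148) = (-143 - 232/21)*(-148) = -3235/21*(-148) = 478780/21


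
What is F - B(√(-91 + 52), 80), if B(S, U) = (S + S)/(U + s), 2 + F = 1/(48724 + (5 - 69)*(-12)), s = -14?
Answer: -98983/49492 - I*√39/33 ≈ -2.0 - 0.18924*I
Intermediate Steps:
F = -98983/49492 (F = -2 + 1/(48724 + (5 - 69)*(-12)) = -2 + 1/(48724 - 64*(-12)) = -2 + 1/(48724 + 768) = -2 + 1/49492 = -98983/49492 ≈ -2.0000)
B(S, U) = 2*S/(-14 + U) (B(S, U) = (S + S)/(U - 14) = (2*S)/(-14 + U) = 2*S/(-14 + U))
F - B(√(-91 + 52), 80) = -98983/49492 - 2*√(-91 + 52)/(-14 + 80) = -98983/49492 - 2*√(-39)/66 = -98983/49492 - 2*I*√39/66 = -98983/49492 - I*√39/33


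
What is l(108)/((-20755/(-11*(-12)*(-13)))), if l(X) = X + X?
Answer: 370656/20755 ≈ 17.859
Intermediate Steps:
l(X) = 2*X
l(108)/((-20755/(-11*(-12)*(-13)))) = (2*108)/((-20755/(-11*(-12)*(-13)))) = 216/((-20755/(132*(-13)))) = 216/((-20755/(-1716))) = 216/((-20755*(-1/1716))) = 216/(20755/1716) = 216*(1716/20755) = 370656/20755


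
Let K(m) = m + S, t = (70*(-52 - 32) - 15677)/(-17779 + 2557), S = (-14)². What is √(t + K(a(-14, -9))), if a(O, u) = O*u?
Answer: √74938530102/15222 ≈ 17.984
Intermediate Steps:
S = 196
t = 21557/15222 (t = (70*(-84) - 15677)/(-15222) = (-5880 - 15677)*(-1/15222) = -21557*(-1/15222) = 21557/15222 ≈ 1.4162)
K(m) = 196 + m (K(m) = m + 196 = 196 + m)
√(t + K(a(-14, -9))) = √(21557/15222 + (196 - 14*(-9))) = √(21557/15222 + (196 + 126)) = √(21557/15222 + 322) = √(4923041/15222) = √74938530102/15222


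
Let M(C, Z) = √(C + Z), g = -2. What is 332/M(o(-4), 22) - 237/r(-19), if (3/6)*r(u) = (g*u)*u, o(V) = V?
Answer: 237/1444 + 166*√2/3 ≈ 78.417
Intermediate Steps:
r(u) = -4*u² (r(u) = 2*((-2*u)*u) = 2*(-2*u²) = -4*u²)
332/M(o(-4), 22) - 237/r(-19) = 332/(√(-4 + 22)) - 237/((-4*(-19)²)) = 332/(√18) - 237/((-4*361)) = 332/((3*√2)) - 237/(-1444) = 332*(√2/6) - 237*(-1/1444) = 166*√2/3 + 237/1444 = 237/1444 + 166*√2/3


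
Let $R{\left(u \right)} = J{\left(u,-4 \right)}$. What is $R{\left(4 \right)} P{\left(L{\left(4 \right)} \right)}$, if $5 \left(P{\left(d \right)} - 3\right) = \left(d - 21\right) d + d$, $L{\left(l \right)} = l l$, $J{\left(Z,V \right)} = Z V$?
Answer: $\frac{784}{5} \approx 156.8$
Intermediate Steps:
$J{\left(Z,V \right)} = V Z$
$L{\left(l \right)} = l^{2}$
$R{\left(u \right)} = - 4 u$
$P{\left(d \right)} = 3 + \frac{d}{5} + \frac{d \left(-21 + d\right)}{5}$ ($P{\left(d \right)} = 3 + \frac{\left(d - 21\right) d + d}{5} = 3 + \frac{\left(-21 + d\right) d + d}{5} = 3 + \frac{d \left(-21 + d\right) + d}{5} = 3 + \frac{d + d \left(-21 + d\right)}{5} = 3 + \left(\frac{d}{5} + \frac{d \left(-21 + d\right)}{5}\right) = 3 + \frac{d}{5} + \frac{d \left(-21 + d\right)}{5}$)
$R{\left(4 \right)} P{\left(L{\left(4 \right)} \right)} = \left(-4\right) 4 \left(3 - 4 \cdot 4^{2} + \frac{\left(4^{2}\right)^{2}}{5}\right) = - 16 \left(3 - 64 + \frac{16^{2}}{5}\right) = - 16 \left(3 - 64 + \frac{1}{5} \cdot 256\right) = - 16 \left(3 - 64 + \frac{256}{5}\right) = \left(-16\right) \left(- \frac{49}{5}\right) = \frac{784}{5}$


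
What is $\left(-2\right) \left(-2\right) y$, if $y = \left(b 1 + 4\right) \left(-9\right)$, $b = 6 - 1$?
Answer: $-324$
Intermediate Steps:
$b = 5$ ($b = 6 - 1 = 5$)
$y = -81$ ($y = \left(5 \cdot 1 + 4\right) \left(-9\right) = \left(5 + 4\right) \left(-9\right) = 9 \left(-9\right) = -81$)
$\left(-2\right) \left(-2\right) y = \left(-2\right) \left(-2\right) \left(-81\right) = 4 \left(-81\right) = -324$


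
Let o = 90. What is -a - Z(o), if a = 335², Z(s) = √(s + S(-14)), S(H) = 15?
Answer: -112225 - √105 ≈ -1.1224e+5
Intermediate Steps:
Z(s) = √(15 + s) (Z(s) = √(s + 15) = √(15 + s))
a = 112225
-a - Z(o) = -1*112225 - √(15 + 90) = -112225 - √105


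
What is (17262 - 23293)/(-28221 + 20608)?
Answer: 6031/7613 ≈ 0.79220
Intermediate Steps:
(17262 - 23293)/(-28221 + 20608) = -6031/(-7613) = -6031*(-1/7613) = 6031/7613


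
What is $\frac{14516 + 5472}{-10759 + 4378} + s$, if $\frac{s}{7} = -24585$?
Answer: $- \frac{1098158183}{6381} \approx -1.721 \cdot 10^{5}$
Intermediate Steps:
$s = -172095$ ($s = 7 \left(-24585\right) = -172095$)
$\frac{14516 + 5472}{-10759 + 4378} + s = \frac{14516 + 5472}{-10759 + 4378} - 172095 = \frac{19988}{-6381} - 172095 = 19988 \left(- \frac{1}{6381}\right) - 172095 = - \frac{19988}{6381} - 172095 = - \frac{1098158183}{6381}$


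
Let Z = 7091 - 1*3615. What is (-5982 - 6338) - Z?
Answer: -15796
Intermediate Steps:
Z = 3476 (Z = 7091 - 3615 = 3476)
(-5982 - 6338) - Z = (-5982 - 6338) - 1*3476 = -12320 - 3476 = -15796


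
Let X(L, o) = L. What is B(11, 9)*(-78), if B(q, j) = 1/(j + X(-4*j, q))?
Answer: 26/9 ≈ 2.8889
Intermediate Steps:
B(q, j) = -1/(3*j) (B(q, j) = 1/(j - 4*j) = 1/(-3*j) = -1/(3*j))
B(11, 9)*(-78) = -⅓/9*(-78) = -⅓*⅑*(-78) = -1/27*(-78) = 26/9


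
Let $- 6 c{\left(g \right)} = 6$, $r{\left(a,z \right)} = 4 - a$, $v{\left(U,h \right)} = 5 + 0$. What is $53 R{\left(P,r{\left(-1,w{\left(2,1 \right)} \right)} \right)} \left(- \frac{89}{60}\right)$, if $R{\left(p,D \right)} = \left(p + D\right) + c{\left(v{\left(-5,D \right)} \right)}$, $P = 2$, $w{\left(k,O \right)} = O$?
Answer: $- \frac{4717}{10} \approx -471.7$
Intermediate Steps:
$v{\left(U,h \right)} = 5$
$c{\left(g \right)} = -1$ ($c{\left(g \right)} = \left(- \frac{1}{6}\right) 6 = -1$)
$R{\left(p,D \right)} = -1 + D + p$ ($R{\left(p,D \right)} = \left(p + D\right) - 1 = \left(D + p\right) - 1 = -1 + D + p$)
$53 R{\left(P,r{\left(-1,w{\left(2,1 \right)} \right)} \right)} \left(- \frac{89}{60}\right) = 53 \left(-1 + \left(4 - -1\right) + 2\right) \left(- \frac{89}{60}\right) = 53 \left(-1 + \left(4 + 1\right) + 2\right) \left(\left(-89\right) \frac{1}{60}\right) = 53 \left(-1 + 5 + 2\right) \left(- \frac{89}{60}\right) = 53 \cdot 6 \left(- \frac{89}{60}\right) = 318 \left(- \frac{89}{60}\right) = - \frac{4717}{10}$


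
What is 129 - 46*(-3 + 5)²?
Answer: -55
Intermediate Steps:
129 - 46*(-3 + 5)² = 129 - 46*2² = 129 - 46*4 = 129 - 184 = -55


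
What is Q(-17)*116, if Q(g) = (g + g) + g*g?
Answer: 29580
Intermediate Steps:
Q(g) = g² + 2*g (Q(g) = 2*g + g² = g² + 2*g)
Q(-17)*116 = -17*(2 - 17)*116 = -17*(-15)*116 = 255*116 = 29580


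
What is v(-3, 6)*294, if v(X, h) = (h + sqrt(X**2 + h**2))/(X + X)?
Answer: -294 - 147*sqrt(5) ≈ -622.70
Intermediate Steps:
v(X, h) = (h + sqrt(X**2 + h**2))/(2*X) (v(X, h) = (h + sqrt(X**2 + h**2))/((2*X)) = (h + sqrt(X**2 + h**2))*(1/(2*X)) = (h + sqrt(X**2 + h**2))/(2*X))
v(-3, 6)*294 = ((1/2)*(6 + sqrt((-3)**2 + 6**2))/(-3))*294 = ((1/2)*(-1/3)*(6 + sqrt(9 + 36)))*294 = ((1/2)*(-1/3)*(6 + sqrt(45)))*294 = ((1/2)*(-1/3)*(6 + 3*sqrt(5)))*294 = (-1 - sqrt(5)/2)*294 = -294 - 147*sqrt(5)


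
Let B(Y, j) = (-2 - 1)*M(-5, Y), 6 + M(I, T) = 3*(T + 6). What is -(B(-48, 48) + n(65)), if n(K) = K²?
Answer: -4621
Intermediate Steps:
M(I, T) = 12 + 3*T (M(I, T) = -6 + 3*(T + 6) = -6 + 3*(6 + T) = -6 + (18 + 3*T) = 12 + 3*T)
B(Y, j) = -36 - 9*Y (B(Y, j) = (-2 - 1)*(12 + 3*Y) = -3*(12 + 3*Y) = -36 - 9*Y)
-(B(-48, 48) + n(65)) = -((-36 - 9*(-48)) + 65²) = -((-36 + 432) + 4225) = -(396 + 4225) = -1*4621 = -4621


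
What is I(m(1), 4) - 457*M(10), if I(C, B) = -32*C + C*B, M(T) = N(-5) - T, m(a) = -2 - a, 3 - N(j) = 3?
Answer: 4654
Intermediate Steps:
N(j) = 0 (N(j) = 3 - 1*3 = 3 - 3 = 0)
M(T) = -T (M(T) = 0 - T = -T)
I(C, B) = -32*C + B*C
I(m(1), 4) - 457*M(10) = (-2 - 1*1)*(-32 + 4) - (-457)*10 = (-2 - 1)*(-28) - 457*(-10) = -3*(-28) + 4570 = 84 + 4570 = 4654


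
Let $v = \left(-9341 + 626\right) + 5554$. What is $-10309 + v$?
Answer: $-13470$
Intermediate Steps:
$v = -3161$ ($v = -8715 + 5554 = -3161$)
$-10309 + v = -10309 - 3161 = -13470$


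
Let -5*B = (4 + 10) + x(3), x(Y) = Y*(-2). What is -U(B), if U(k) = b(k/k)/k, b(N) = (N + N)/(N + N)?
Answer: 5/8 ≈ 0.62500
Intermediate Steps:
x(Y) = -2*Y
b(N) = 1 (b(N) = (2*N)/((2*N)) = (2*N)*(1/(2*N)) = 1)
B = -8/5 (B = -((4 + 10) - 2*3)/5 = -(14 - 6)/5 = -⅕*8 = -8/5 ≈ -1.6000)
U(k) = 1/k
-U(B) = -1/(-8/5) = -1*(-5/8) = 5/8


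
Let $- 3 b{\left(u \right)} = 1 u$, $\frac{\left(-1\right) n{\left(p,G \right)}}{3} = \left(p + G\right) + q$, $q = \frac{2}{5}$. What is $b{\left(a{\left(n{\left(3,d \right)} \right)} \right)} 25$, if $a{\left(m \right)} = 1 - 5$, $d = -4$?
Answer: $\frac{100}{3} \approx 33.333$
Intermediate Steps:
$q = \frac{2}{5}$ ($q = 2 \cdot \frac{1}{5} = \frac{2}{5} \approx 0.4$)
$n{\left(p,G \right)} = - \frac{6}{5} - 3 G - 3 p$ ($n{\left(p,G \right)} = - 3 \left(\left(p + G\right) + \frac{2}{5}\right) = - 3 \left(\left(G + p\right) + \frac{2}{5}\right) = - 3 \left(\frac{2}{5} + G + p\right) = - \frac{6}{5} - 3 G - 3 p$)
$a{\left(m \right)} = -4$
$b{\left(u \right)} = - \frac{u}{3}$ ($b{\left(u \right)} = - \frac{1 u}{3} = - \frac{u}{3}$)
$b{\left(a{\left(n{\left(3,d \right)} \right)} \right)} 25 = \left(- \frac{1}{3}\right) \left(-4\right) 25 = \frac{4}{3} \cdot 25 = \frac{100}{3}$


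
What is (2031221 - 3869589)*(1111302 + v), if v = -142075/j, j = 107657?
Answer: -219941055770502752/107657 ≈ -2.0430e+12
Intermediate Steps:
v = -142075/107657 ≈ -1.3197
(2031221 - 3869589)*(1111302 + v) = (2031221 - 3869589)*(1111302 - 142075/107657) = -1838368*119639297339/107657 = -219941055770502752/107657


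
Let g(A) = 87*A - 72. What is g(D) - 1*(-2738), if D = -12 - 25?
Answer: -553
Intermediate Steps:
D = -37
g(A) = -72 + 87*A
g(D) - 1*(-2738) = (-72 + 87*(-37)) - 1*(-2738) = (-72 - 3219) + 2738 = -3291 + 2738 = -553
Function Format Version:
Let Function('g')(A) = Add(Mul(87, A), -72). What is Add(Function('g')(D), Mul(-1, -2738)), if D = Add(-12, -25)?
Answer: -553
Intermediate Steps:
D = -37
Function('g')(A) = Add(-72, Mul(87, A))
Add(Function('g')(D), Mul(-1, -2738)) = Add(Add(-72, Mul(87, -37)), Mul(-1, -2738)) = Add(Add(-72, -3219), 2738) = Add(-3291, 2738) = -553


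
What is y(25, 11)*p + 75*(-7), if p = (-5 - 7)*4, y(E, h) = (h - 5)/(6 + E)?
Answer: -16563/31 ≈ -534.29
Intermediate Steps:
y(E, h) = (-5 + h)/(6 + E)
p = -48 (p = -12*4 = -48)
y(25, 11)*p + 75*(-7) = ((-5 + 11)/(6 + 25))*(-48) + 75*(-7) = (6/31)*(-48) - 525 = -288/31 - 525 = -16563/31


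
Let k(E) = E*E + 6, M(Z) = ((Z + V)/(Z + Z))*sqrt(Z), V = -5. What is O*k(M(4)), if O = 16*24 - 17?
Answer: 35599/16 ≈ 2224.9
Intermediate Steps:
O = 367 (O = 384 - 17 = 367)
M(Z) = (-5 + Z)/(2*sqrt(Z)) (M(Z) = ((Z - 5)/(Z + Z))*sqrt(Z) = ((-5 + Z)/((2*Z)))*sqrt(Z) = ((-5 + Z)*(1/(2*Z)))*sqrt(Z) = ((-5 + Z)/(2*Z))*sqrt(Z) = (-5 + Z)/(2*sqrt(Z)))
k(E) = 6 + E**2 (k(E) = E**2 + 6 = 6 + E**2)
O*k(M(4)) = 367*(6 + ((-5 + 4)/(2*sqrt(4)))**2) = 367*(6 + ((1/2)*(1/2)*(-1))**2) = 367*(6 + (-1/4)**2) = 367*(6 + 1/16) = 367*(97/16) = 35599/16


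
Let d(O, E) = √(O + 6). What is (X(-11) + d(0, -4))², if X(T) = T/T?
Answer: (1 + √6)² ≈ 11.899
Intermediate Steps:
X(T) = 1
d(O, E) = √(6 + O)
(X(-11) + d(0, -4))² = (1 + √(6 + 0))² = (1 + √6)²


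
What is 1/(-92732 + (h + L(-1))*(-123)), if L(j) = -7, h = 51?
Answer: -1/98144 ≈ -1.0189e-5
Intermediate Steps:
1/(-92732 + (h + L(-1))*(-123)) = 1/(-92732 + (51 - 7)*(-123)) = 1/(-92732 + 44*(-123)) = 1/(-92732 - 5412) = 1/(-98144) = -1/98144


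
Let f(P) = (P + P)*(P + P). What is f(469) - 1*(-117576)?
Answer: 997420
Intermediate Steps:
f(P) = 4*P**2 (f(P) = (2*P)*(2*P) = 4*P**2)
f(469) - 1*(-117576) = 4*469**2 - 1*(-117576) = 4*219961 + 117576 = 879844 + 117576 = 997420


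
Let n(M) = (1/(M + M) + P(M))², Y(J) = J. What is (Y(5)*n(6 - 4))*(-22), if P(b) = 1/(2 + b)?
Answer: -55/2 ≈ -27.500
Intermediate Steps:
n(M) = (1/(2 + M) + 1/(2*M))² (n(M) = (1/(M + M) + 1/(2 + M))² = (1/(2*M) + 1/(2 + M))² = (1/(2 + M) + 1/(2*M))²)
(Y(5)*n(6 - 4))*(-22) = (5*((2 + 3*(6 - 4))²/(4*(6 - 4)²*(2 + (6 - 4))²)))*(-22) = (5*((¼)*(2 + 3*2)²/(2²*(2 + 2)²)))*(-22) = (5*((¼)*(¼)*(2 + 6)²/4²))*(-22) = (5*((¼)*(¼)*(1/16)*8²))*(-22) = (5*((¼)*(¼)*(1/16)*64))*(-22) = (5*(¼))*(-22) = (5/4)*(-22) = -55/2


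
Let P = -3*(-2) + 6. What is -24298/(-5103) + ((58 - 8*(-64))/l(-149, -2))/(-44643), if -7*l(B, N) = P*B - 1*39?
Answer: 10485669872/2202194547 ≈ 4.7615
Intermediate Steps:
P = 12 (P = 6 + 6 = 12)
l(B, N) = 39/7 - 12*B/7 (l(B, N) = -(12*B - 1*39)/7 = -(12*B - 39)/7 = -(-39 + 12*B)/7 = 39/7 - 12*B/7)
-24298/(-5103) + ((58 - 8*(-64))/l(-149, -2))/(-44643) = -24298/(-5103) + ((58 - 8*(-64))/(39/7 - 12/7*(-149)))/(-44643) = -24298*(-1/5103) + ((58 + 512)/(39/7 + 1788/7))*(-1/44643) = 24298/5103 + (570/261)*(-1/44643) = 24298/5103 + (570*(1/261))*(-1/44643) = 24298/5103 + (190/87)*(-1/44643) = 24298/5103 - 190/3883941 = 10485669872/2202194547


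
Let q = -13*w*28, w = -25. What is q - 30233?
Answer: -21133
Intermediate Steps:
q = 9100 (q = -13*(-25)*28 = 325*28 = 9100)
q - 30233 = 9100 - 30233 = -21133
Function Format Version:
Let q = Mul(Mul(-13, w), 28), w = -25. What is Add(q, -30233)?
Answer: -21133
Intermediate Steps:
q = 9100 (q = Mul(Mul(-13, -25), 28) = Mul(325, 28) = 9100)
Add(q, -30233) = Add(9100, -30233) = -21133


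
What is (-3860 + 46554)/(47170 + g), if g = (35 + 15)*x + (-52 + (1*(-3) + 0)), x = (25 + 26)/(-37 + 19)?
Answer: 64041/70460 ≈ 0.90890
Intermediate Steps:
x = -17/6 (x = 51/(-18) = 51*(-1/18) = -17/6 ≈ -2.8333)
g = -590/3 (g = (35 + 15)*(-17/6) + (-52 + (1*(-3) + 0)) = 50*(-17/6) + (-52 + (-3 + 0)) = -425/3 + (-52 - 3) = -425/3 - 55 = -590/3 ≈ -196.67)
(-3860 + 46554)/(47170 + g) = (-3860 + 46554)/(47170 - 590/3) = 42694/(140920/3) = 42694*(3/140920) = 64041/70460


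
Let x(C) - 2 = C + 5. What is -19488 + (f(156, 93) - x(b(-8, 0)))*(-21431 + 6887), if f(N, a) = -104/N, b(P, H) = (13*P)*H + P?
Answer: -24336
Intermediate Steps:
b(P, H) = P + 13*H*P (b(P, H) = 13*H*P + P = P + 13*H*P)
x(C) = 7 + C (x(C) = 2 + (C + 5) = 2 + (5 + C) = 7 + C)
-19488 + (f(156, 93) - x(b(-8, 0)))*(-21431 + 6887) = -19488 + (-104/156 - (7 - 8*(1 + 13*0)))*(-21431 + 6887) = -19488 + (-104*1/156 - (7 - 8*(1 + 0)))*(-14544) = -19488 + (-2/3 - (7 - 8*1))*(-14544) = -19488 + (-2/3 - (7 - 8))*(-14544) = -19488 + (-2/3 - 1*(-1))*(-14544) = -19488 + (-2/3 + 1)*(-14544) = -19488 + (1/3)*(-14544) = -19488 - 4848 = -24336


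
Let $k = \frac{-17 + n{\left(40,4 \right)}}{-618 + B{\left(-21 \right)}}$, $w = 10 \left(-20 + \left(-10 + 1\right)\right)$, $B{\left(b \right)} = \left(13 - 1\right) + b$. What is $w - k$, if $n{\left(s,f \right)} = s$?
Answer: $- \frac{181807}{627} \approx -289.96$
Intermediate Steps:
$B{\left(b \right)} = 12 + b$
$w = -290$ ($w = 10 \left(-20 - 9\right) = 10 \left(-29\right) = -290$)
$k = - \frac{23}{627}$ ($k = \frac{-17 + 40}{-618 + \left(12 - 21\right)} = \frac{23}{-618 - 9} = \frac{23}{-627} = 23 \left(- \frac{1}{627}\right) = - \frac{23}{627} \approx -0.036683$)
$w - k = -290 - - \frac{23}{627} = -290 + \frac{23}{627} = - \frac{181807}{627}$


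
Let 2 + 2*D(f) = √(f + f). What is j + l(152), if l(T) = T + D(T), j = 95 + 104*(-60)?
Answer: -5994 + 2*√19 ≈ -5985.3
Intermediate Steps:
j = -6145 (j = 95 - 6240 = -6145)
D(f) = -1 + √2*√f/2 (D(f) = -1 + √(f + f)/2 = -1 + √(2*f)/2 = -1 + (√2*√f)/2 = -1 + √2*√f/2)
l(T) = -1 + T + √2*√T/2 (l(T) = T + (-1 + √2*√T/2) = -1 + T + √2*√T/2)
j + l(152) = -6145 + (-1 + 152 + √2*√152/2) = -6145 + (-1 + 152 + √2*(2*√38)/2) = -6145 + (-1 + 152 + 2*√19) = -6145 + (151 + 2*√19) = -5994 + 2*√19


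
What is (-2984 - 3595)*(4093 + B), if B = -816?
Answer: -21559383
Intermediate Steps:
(-2984 - 3595)*(4093 + B) = (-2984 - 3595)*(4093 - 816) = -6579*3277 = -21559383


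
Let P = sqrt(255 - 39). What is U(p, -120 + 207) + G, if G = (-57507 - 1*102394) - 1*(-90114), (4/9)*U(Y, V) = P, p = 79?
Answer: -69787 + 27*sqrt(6)/2 ≈ -69754.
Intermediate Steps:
P = 6*sqrt(6) (P = sqrt(216) = 6*sqrt(6) ≈ 14.697)
U(Y, V) = 27*sqrt(6)/2 (U(Y, V) = 9*(6*sqrt(6))/4 = 27*sqrt(6)/2)
G = -69787 (G = (-57507 - 102394) + 90114 = -159901 + 90114 = -69787)
U(p, -120 + 207) + G = 27*sqrt(6)/2 - 69787 = -69787 + 27*sqrt(6)/2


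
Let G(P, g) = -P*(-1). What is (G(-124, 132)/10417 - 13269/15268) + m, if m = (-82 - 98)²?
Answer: 468452252545/14458796 ≈ 32399.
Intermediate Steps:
G(P, g) = P
m = 32400 (m = (-180)² = 32400)
(G(-124, 132)/10417 - 13269/15268) + m = (-124/10417 - 13269/15268) + 32400 = -12737855/14458796 + 32400 = 468452252545/14458796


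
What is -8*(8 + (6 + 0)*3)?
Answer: -208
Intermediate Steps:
-8*(8 + (6 + 0)*3) = -8*(8 + 6*3) = -8*(8 + 18) = -8*26 = -208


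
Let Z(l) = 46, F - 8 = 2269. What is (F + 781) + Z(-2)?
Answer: 3104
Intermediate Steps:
F = 2277 (F = 8 + 2269 = 2277)
(F + 781) + Z(-2) = (2277 + 781) + 46 = 3058 + 46 = 3104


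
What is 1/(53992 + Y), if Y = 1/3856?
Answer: 3856/208193153 ≈ 1.8521e-5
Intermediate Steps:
Y = 1/3856 ≈ 0.00025934
1/(53992 + Y) = 1/(53992 + 1/3856) = 1/(208193153/3856) = 3856/208193153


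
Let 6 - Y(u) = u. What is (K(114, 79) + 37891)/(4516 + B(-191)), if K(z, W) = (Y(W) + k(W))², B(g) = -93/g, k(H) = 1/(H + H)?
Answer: 206073913483/21535169636 ≈ 9.5692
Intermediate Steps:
Y(u) = 6 - u
k(H) = 1/(2*H)
K(z, W) = (6 + 1/(2*W) - W)² (K(z, W) = ((6 - W) + 1/(2*W))² = (6 + 1/(2*W) - W)²)
(K(114, 79) + 37891)/(4516 + B(-191)) = ((¼)*(1 + 2*79*(6 - 1*79))²/79² + 37891)/(4516 - 93/(-191)) = ((¼)*(1/6241)*(1 + 2*79*(6 - 79))² + 37891)/(4516 - 93*(-1/191)) = ((¼)*(1/6241)*(1 + 2*79*(-73))² + 37891)/(4516 + 93/191) = ((¼)*(1/6241)*(1 - 11534)² + 37891)/(862649/191) = ((¼)*(1/6241)*(-11533)² + 37891)*(191/862649) = ((¼)*(1/6241)*133010089 + 37891)*(191/862649) = (133010089/24964 + 37891)*(191/862649) = (1078921013/24964)*(191/862649) = 206073913483/21535169636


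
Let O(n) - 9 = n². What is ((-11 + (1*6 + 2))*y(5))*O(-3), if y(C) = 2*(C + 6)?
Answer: -1188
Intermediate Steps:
y(C) = 12 + 2*C (y(C) = 2*(6 + C) = 12 + 2*C)
O(n) = 9 + n²
((-11 + (1*6 + 2))*y(5))*O(-3) = ((-11 + (1*6 + 2))*(12 + 2*5))*(9 + (-3)²) = ((-11 + (6 + 2))*(12 + 10))*(9 + 9) = ((-11 + 8)*22)*18 = -3*22*18 = -66*18 = -1188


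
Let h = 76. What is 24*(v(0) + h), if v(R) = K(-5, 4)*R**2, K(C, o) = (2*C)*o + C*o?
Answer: 1824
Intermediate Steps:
K(C, o) = 3*C*o (K(C, o) = 2*C*o + C*o = 3*C*o)
v(R) = -60*R**2 (v(R) = (3*(-5)*4)*R**2 = -60*R**2)
24*(v(0) + h) = 24*(-60*0**2 + 76) = 24*(-60*0 + 76) = 24*(0 + 76) = 24*76 = 1824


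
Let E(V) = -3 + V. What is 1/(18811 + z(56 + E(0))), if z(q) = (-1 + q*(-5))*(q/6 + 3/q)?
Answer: 159/2614958 ≈ 6.0804e-5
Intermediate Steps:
z(q) = (-1 - 5*q)*(3/q + q/6) (z(q) = (-1 - 5*q)*(q*(⅙) + 3/q) = (-1 - 5*q)*(q/6 + 3/q) = (-1 - 5*q)*(3/q + q/6))
1/(18811 + z(56 + E(0))) = 1/(18811 + (-18 - (56 + (-3 + 0))*(90 + (56 + (-3 + 0)) + 5*(56 + (-3 + 0))²))/(6*(56 + (-3 + 0)))) = 1/(18811 + (-18 - (56 - 3)*(90 + (56 - 3) + 5*(56 - 3)²))/(6*(56 - 3))) = 1/(18811 + (⅙)*(-18 - 1*53*(90 + 53 + 5*53²))/53) = 1/(18811 + (⅙)*(1/53)*(-18 - 1*53*(90 + 53 + 5*2809))) = 1/(18811 + (⅙)*(1/53)*(-18 - 1*53*(90 + 53 + 14045))) = 1/(18811 + (⅙)*(1/53)*(-18 - 1*53*14188)) = 1/(18811 + (⅙)*(1/53)*(-18 - 751964)) = 1/(18811 + (⅙)*(1/53)*(-751982)) = 1/(18811 - 375991/159) = 1/(2614958/159) = 159/2614958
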